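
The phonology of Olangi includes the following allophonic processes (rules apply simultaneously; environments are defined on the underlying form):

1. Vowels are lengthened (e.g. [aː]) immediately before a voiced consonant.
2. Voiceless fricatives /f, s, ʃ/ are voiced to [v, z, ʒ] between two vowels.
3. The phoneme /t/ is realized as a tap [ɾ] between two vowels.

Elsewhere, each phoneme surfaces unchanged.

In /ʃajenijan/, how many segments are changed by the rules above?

Segments that undergo a rule: /a/ → [aː] (rule 1); /e/ → [eː] (rule 1); /i/ → [iː] (rule 1); /a/ → [aː] (rule 1).
All other segments surface unchanged.

4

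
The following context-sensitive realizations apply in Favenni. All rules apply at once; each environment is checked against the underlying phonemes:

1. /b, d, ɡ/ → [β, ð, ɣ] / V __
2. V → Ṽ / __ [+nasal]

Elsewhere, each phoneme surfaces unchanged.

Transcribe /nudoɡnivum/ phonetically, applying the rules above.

/n/ (word-initial): no rule targets it → [n].
/u/ (between /n/ and /d/) is in the target of rule 2 but the environment (before a nasal consonant) is not met → [u].
Rule 1 applies to /d/ (between /u/ and /o/: immediately after a vowel) → [ð].
/o/ (between /d/ and /ɡ/) is in the target of rule 2 but the environment (before a nasal consonant) is not met → [o].
/ɡ/ — between /o/ and /n/, immediately after a vowel — surfaces as [ɣ] (rule 1).
/n/ stays [n].
/i/ (between /n/ and /v/): rule 2 targets it, but not before a nasal consonant → unchanged [i].
/v/ (between /i/ and /u/) is unaffected → [v].
/u/ (between /v/ and /m/) occurs before a nasal consonant → [ũ] by rule 2.
/m/ — not in any rule's target class → [m].

[nuðoɣnivũm]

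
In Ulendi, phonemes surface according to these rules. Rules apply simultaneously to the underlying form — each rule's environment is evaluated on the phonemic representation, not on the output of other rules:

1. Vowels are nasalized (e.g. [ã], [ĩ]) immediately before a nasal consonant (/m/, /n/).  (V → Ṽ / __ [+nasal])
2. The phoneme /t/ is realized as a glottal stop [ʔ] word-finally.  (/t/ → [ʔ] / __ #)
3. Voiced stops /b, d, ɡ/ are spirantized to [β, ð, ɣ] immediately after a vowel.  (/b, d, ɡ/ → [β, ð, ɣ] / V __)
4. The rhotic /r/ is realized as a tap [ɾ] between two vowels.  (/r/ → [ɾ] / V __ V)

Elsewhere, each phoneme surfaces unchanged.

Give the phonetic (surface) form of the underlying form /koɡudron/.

/k/ stays [k].
/o/ (between /k/ and /ɡ/) fails the environment for rule 1, so it stays [o].
/ɡ/ (between /o/ and /u/) occurs immediately after a vowel → [ɣ] by rule 3.
/u/ (between /ɡ/ and /d/) fails the environment for rule 1, so it stays [u].
Rule 3 applies to /d/ (between /u/ and /r/: immediately after a vowel) → [ð].
/r/ — between /d/ and /o/; rule 4 does not apply here → [r].
/o/ — between /r/ and /n/, before a nasal consonant — surfaces as [õ] (rule 1).
/n/ — not in any rule's target class → [n].

[koɣuðrõn]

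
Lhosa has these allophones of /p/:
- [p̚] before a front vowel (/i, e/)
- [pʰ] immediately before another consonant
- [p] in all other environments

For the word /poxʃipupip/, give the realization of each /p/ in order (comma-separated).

[p], [p], [p̚], [p]

Occurrence 1 (position 1): no conditioning environment matches → elsewhere allophone [p].
Occurrence 2 (position 6): no conditioning environment matches → elsewhere allophone [p].
Occurrence 3 (position 8): before a front vowel (/i, e/) → [p̚].
Occurrence 4 (position 10): no conditioning environment matches → elsewhere allophone [p].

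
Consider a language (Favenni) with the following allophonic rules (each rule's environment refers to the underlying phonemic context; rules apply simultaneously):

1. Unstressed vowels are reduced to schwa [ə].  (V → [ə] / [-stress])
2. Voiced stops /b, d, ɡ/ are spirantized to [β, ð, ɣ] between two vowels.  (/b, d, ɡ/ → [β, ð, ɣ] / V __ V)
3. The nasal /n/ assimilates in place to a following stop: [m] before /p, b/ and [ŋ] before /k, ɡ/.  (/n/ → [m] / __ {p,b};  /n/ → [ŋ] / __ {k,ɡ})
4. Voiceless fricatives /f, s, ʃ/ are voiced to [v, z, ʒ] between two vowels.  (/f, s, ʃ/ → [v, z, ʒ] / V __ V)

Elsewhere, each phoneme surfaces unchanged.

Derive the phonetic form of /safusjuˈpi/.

/s/ (word-initial) is in the target of rule 4 but the environment (between two vowels) is not met → [s].
/a/ meets the environment for rule 1 (in an unstressed syllable) → [ə].
Rule 4 applies to /f/ (between /a/ and /u/: between two vowels) → [v].
/u/ — between /f/ and /s/, in an unstressed syllable — surfaces as [ə] (rule 1).
/s/ (between /u/ and /j/) is in the target of rule 4 but the environment (between two vowels) is not met → [s].
/j/ — not in any rule's target class → [j].
/u/ (between /j/ and /p/) occurs in an unstressed syllable → [ə] by rule 1.
/p/ stays [p].
/i/ (word-final) is in the target of rule 1 but the environment (in an unstressed syllable) is not met → [i].

[səvəsjəˈpi]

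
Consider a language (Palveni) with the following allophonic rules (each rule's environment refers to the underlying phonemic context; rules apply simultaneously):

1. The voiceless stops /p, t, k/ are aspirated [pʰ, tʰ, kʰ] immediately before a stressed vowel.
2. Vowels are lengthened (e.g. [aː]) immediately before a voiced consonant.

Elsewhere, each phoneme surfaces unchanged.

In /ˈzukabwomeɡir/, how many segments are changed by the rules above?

Segments that undergo a rule: /a/ → [aː] (rule 2); /o/ → [oː] (rule 2); /e/ → [eː] (rule 2); /i/ → [iː] (rule 2).
All other segments surface unchanged.

4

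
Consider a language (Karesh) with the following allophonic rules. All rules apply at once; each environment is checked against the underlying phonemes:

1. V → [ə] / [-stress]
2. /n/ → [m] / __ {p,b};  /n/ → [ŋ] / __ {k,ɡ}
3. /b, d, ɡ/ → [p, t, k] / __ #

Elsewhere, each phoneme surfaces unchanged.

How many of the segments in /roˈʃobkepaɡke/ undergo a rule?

4

Segments that undergo a rule: /o/ → [ə] (rule 1); /e/ → [ə] (rule 1); /a/ → [ə] (rule 1); /e/ → [ə] (rule 1).
All other segments surface unchanged.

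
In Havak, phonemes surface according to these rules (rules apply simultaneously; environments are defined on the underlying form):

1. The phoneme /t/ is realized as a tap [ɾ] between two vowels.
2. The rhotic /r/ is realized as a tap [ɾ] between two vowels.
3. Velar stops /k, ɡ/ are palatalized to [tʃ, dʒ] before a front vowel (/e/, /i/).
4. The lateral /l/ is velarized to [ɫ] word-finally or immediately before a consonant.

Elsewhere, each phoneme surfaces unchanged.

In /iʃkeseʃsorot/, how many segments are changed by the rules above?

Segments that undergo a rule: /k/ → [tʃ] (rule 3); /r/ → [ɾ] (rule 2).
All other segments surface unchanged.

2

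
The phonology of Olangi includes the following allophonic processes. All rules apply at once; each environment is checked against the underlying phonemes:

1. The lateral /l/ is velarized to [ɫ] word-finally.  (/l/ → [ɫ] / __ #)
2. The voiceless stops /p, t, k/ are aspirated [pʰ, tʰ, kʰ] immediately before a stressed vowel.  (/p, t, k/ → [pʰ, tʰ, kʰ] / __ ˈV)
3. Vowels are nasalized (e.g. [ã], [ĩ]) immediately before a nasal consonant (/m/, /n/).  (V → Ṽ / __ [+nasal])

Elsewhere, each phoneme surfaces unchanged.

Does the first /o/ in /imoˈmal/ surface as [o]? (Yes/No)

Rule 3 applies to /o/ (between /m/ and /m/: before a nasal consonant) → [õ].
The actual realization is [õ], not [o].

No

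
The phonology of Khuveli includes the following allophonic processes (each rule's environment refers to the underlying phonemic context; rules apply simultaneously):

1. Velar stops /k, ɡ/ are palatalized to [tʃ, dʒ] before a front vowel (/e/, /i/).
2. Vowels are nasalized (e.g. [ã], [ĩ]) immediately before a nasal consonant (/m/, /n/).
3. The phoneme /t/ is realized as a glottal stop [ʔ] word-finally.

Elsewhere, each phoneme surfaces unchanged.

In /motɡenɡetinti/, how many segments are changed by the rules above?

4

Segments that undergo a rule: /ɡ/ → [dʒ] (rule 1); /e/ → [ẽ] (rule 2); /ɡ/ → [dʒ] (rule 1); /i/ → [ĩ] (rule 2).
All other segments surface unchanged.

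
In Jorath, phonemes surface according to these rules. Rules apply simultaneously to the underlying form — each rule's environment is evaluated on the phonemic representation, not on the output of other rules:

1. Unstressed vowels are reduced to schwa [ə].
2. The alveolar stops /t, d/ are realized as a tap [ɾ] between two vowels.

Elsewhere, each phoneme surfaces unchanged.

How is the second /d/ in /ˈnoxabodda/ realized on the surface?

[d]

/d/ (between /d/ and /a/) is in the target of rule 2 but the environment (between two vowels) is not met → [d].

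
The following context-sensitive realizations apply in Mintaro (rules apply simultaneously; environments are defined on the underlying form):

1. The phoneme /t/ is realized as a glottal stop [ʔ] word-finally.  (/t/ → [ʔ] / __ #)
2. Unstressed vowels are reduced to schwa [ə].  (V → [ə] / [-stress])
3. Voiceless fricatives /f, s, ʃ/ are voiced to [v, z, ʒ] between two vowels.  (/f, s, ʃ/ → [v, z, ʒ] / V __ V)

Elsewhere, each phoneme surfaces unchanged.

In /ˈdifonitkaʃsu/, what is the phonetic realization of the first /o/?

[ə]

/o/ meets the environment for rule 2 (in an unstressed syllable) → [ə].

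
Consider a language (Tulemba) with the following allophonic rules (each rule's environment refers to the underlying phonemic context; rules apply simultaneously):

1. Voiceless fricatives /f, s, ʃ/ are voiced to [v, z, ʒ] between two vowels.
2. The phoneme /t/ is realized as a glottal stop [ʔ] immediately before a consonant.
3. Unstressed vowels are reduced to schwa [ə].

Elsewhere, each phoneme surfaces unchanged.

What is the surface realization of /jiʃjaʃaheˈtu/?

[jəʃjəʒəhəˈtu]

/j/ (word-initial) is unaffected → [j].
/i/ (between /j/ and /ʃ/) occurs in an unstressed syllable → [ə] by rule 3.
/ʃ/ (between /i/ and /j/): rule 1 targets it, but not between two vowels → unchanged [ʃ].
/j/ (between /ʃ/ and /a/) is unaffected → [j].
Rule 3 applies to /a/ (between /j/ and /ʃ/: in an unstressed syllable) → [ə].
/ʃ/ (between /a/ and /a/) occurs between two vowels → [ʒ] by rule 1.
/a/ — between /ʃ/ and /h/, in an unstressed syllable — surfaces as [ə] (rule 3).
/h/ (between /a/ and /e/): no rule targets it → [h].
/e/ meets the environment for rule 3 (in an unstressed syllable) → [ə].
/t/ (between /e/ and /u/): rule 2 targets it, but not immediately before a consonant → unchanged [t].
/u/ (word-final): rule 3 targets it, but not in an unstressed syllable → unchanged [u].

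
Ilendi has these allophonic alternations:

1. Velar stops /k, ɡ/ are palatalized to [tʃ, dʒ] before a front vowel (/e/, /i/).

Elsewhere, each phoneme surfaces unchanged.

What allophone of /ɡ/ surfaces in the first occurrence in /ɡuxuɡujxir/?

/ɡ/ (word-initial) is in the target of rule 1 but the environment (before a front vowel) is not met → [ɡ].

[ɡ]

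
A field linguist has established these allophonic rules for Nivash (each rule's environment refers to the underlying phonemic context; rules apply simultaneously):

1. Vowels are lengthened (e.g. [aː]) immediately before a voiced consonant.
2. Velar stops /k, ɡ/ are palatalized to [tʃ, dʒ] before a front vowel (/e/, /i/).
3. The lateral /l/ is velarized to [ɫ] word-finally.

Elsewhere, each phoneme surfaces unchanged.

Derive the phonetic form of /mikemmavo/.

/m/ (word-initial) is unaffected → [m].
/i/ (between /m/ and /k/): rule 1 targets it, but not before a voiced consonant → unchanged [i].
/k/ (between /i/ and /e/): before a front vowel, so rule 2 applies → [tʃ].
/e/ meets the environment for rule 1 (before a voiced consonant) → [eː].
/m/ — not in any rule's target class → [m].
/m/ (between /m/ and /a/) is unaffected → [m].
/a/ meets the environment for rule 1 (before a voiced consonant) → [aː].
/v/ (between /a/ and /o/) is unaffected → [v].
/o/ (word-final): rule 1 targets it, but not before a voiced consonant → unchanged [o].

[mitʃeːmmaːvo]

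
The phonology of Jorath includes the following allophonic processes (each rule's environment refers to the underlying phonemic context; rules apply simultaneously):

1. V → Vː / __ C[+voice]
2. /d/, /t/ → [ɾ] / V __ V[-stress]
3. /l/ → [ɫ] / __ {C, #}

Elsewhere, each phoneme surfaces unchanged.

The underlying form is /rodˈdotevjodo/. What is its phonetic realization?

/r/ stays [r].
/o/ meets the environment for rule 1 (before a voiced consonant) → [oː].
/d/ (between /o/ and /d/): rule 2 targets it, but not between a vowel and a following unstressed vowel → unchanged [d].
/d/ (between /d/ and /o/) fails the environment for rule 2, so it stays [d].
/o/ (between /d/ and /t/): rule 1 targets it, but not before a voiced consonant → unchanged [o].
Rule 2 applies to /t/ (between /o/ and /e/: between a vowel and a following unstressed vowel) → [ɾ].
/e/ (between /t/ and /v/) occurs before a voiced consonant → [eː] by rule 1.
/v/ (between /e/ and /j/): no rule targets it → [v].
/j/ stays [j].
/o/ — between /j/ and /d/, before a voiced consonant — surfaces as [oː] (rule 1).
/d/ (between /o/ and /o/): between a vowel and a following unstressed vowel, so rule 2 applies → [ɾ].
/o/ (word-final): rule 1 targets it, but not before a voiced consonant → unchanged [o].

[roːdˈdoɾeːvjoːɾo]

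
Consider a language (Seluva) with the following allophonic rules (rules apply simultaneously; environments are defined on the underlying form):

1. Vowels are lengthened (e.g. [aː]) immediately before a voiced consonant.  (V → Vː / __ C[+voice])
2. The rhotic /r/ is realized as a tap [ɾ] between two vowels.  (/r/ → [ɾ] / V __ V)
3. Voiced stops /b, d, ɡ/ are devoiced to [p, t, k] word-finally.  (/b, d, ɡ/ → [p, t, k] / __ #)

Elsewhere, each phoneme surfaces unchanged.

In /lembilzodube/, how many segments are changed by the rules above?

Segments that undergo a rule: /e/ → [eː] (rule 1); /i/ → [iː] (rule 1); /o/ → [oː] (rule 1); /u/ → [uː] (rule 1).
All other segments surface unchanged.

4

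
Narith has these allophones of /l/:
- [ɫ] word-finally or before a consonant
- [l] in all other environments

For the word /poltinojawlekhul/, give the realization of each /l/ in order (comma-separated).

[ɫ], [l], [ɫ]

Occurrence 1 (position 3): word-finally or before a consonant → [ɫ].
Occurrence 2 (position 11): no conditioning environment matches → elsewhere allophone [l].
Occurrence 3 (position 16): word-finally or before a consonant → [ɫ].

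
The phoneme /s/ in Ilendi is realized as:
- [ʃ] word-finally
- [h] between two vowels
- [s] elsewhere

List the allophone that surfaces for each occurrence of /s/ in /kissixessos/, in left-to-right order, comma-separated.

Occurrence 1 (position 3): no conditioning environment matches → elsewhere allophone [s].
Occurrence 2 (position 4): no conditioning environment matches → elsewhere allophone [s].
Occurrence 3 (position 8): no conditioning environment matches → elsewhere allophone [s].
Occurrence 4 (position 9): no conditioning environment matches → elsewhere allophone [s].
Occurrence 5 (position 11): word-finally → [ʃ].

[s], [s], [s], [s], [ʃ]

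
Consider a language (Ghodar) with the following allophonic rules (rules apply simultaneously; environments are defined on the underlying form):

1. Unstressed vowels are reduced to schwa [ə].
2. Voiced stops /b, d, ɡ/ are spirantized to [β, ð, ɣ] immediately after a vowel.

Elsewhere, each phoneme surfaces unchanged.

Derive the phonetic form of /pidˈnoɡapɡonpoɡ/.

/i/ meets the environment for rule 1 (in an unstressed syllable) → [ə].
/d/ (between /i/ and /n/): immediately after a vowel, so rule 2 applies → [ð].
/o/ (between /n/ and /ɡ/): rule 1 targets it, but not in an unstressed syllable → unchanged [o].
/ɡ/ (between /o/ and /a/) occurs immediately after a vowel → [ɣ] by rule 2.
Rule 1 applies to /a/ (between /ɡ/ and /p/: in an unstressed syllable) → [ə].
/ɡ/ (between /p/ and /o/): rule 2 targets it, but not immediately after a vowel → unchanged [ɡ].
/o/ (between /ɡ/ and /n/) occurs in an unstressed syllable → [ə] by rule 1.
/o/ (between /p/ and /ɡ/) occurs in an unstressed syllable → [ə] by rule 1.
/ɡ/ (word-final) occurs immediately after a vowel → [ɣ] by rule 2.

[pəðˈnoɣəpɡənpəɣ]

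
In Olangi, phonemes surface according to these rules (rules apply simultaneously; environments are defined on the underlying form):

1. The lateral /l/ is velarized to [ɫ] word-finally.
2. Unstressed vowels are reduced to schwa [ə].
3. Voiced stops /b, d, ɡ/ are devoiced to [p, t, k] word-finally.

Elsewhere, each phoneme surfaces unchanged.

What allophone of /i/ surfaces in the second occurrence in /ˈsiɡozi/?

[ə]

/i/ — word-final, in an unstressed syllable — surfaces as [ə] (rule 2).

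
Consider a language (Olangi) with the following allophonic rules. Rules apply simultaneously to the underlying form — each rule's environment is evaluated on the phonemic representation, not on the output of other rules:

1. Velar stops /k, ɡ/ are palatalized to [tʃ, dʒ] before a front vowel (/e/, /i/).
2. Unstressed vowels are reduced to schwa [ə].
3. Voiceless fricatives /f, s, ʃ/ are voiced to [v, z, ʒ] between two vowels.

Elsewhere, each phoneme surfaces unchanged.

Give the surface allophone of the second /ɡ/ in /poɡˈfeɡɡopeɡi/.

/ɡ/ — between /e/ and /ɡ/; rule 1 does not apply here → [ɡ].

[ɡ]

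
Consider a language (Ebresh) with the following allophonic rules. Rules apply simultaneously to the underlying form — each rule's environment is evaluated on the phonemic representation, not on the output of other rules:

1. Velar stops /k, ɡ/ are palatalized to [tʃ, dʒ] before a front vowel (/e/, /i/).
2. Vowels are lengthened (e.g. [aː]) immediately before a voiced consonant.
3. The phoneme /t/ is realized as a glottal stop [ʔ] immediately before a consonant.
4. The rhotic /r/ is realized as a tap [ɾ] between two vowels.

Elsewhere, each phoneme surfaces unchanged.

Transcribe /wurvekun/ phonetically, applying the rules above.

/w/ (word-initial) is unaffected → [w].
/u/ — between /w/ and /r/, before a voiced consonant — surfaces as [uː] (rule 2).
/r/ (between /u/ and /v/) fails the environment for rule 4, so it stays [r].
/v/ stays [v].
/e/ (between /v/ and /k/): rule 2 targets it, but not before a voiced consonant → unchanged [e].
/k/ (between /e/ and /u/) is in the target of rule 1 but the environment (before a front vowel) is not met → [k].
/u/ — between /k/ and /n/, before a voiced consonant — surfaces as [uː] (rule 2).
/n/ stays [n].

[wuːrvekuːn]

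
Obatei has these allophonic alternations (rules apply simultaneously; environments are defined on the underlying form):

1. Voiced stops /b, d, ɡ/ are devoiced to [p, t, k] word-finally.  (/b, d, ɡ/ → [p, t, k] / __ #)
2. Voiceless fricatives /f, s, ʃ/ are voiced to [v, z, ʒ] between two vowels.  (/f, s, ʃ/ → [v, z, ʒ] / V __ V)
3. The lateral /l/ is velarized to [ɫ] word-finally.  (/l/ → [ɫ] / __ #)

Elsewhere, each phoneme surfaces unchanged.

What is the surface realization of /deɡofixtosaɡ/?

/d/ (word-initial) fails the environment for rule 1, so it stays [d].
/e/ (between /d/ and /ɡ/): no rule targets it → [e].
/ɡ/ (between /e/ and /o/) fails the environment for rule 1, so it stays [ɡ].
/o/ — not in any rule's target class → [o].
/f/ meets the environment for rule 2 (between two vowels) → [v].
/i/ (between /f/ and /x/): no rule targets it → [i].
/x/ stays [x].
/t/ (between /x/ and /o/) is unaffected → [t].
/o/ (between /t/ and /s/) is unaffected → [o].
/s/ (between /o/ and /a/): between two vowels, so rule 2 applies → [z].
/a/ stays [a].
/ɡ/ meets the environment for rule 1 (word-finally) → [k].

[deɡovixtozak]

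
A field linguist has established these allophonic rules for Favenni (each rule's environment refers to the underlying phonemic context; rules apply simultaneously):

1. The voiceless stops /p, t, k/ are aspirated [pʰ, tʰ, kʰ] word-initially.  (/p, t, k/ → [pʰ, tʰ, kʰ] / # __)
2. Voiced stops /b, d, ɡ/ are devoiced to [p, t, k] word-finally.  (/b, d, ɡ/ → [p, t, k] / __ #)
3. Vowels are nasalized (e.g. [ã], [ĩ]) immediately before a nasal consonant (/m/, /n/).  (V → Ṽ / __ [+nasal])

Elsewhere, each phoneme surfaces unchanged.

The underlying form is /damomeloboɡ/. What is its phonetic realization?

[dãmõmelobok]

/d/ (word-initial) is in the target of rule 2 but the environment (word-finally) is not met → [d].
/a/ meets the environment for rule 3 (before a nasal consonant) → [ã].
/m/ stays [m].
/o/ (between /m/ and /m/) occurs before a nasal consonant → [õ] by rule 3.
/m/ (between /o/ and /e/): no rule targets it → [m].
/e/ — between /m/ and /l/; rule 3 does not apply here → [e].
/l/ stays [l].
/o/ (between /l/ and /b/) fails the environment for rule 3, so it stays [o].
/b/ (between /o/ and /o/) is in the target of rule 2 but the environment (word-finally) is not met → [b].
/o/ (between /b/ and /ɡ/): rule 3 targets it, but not before a nasal consonant → unchanged [o].
/ɡ/ — word-final, word-finally — surfaces as [k] (rule 2).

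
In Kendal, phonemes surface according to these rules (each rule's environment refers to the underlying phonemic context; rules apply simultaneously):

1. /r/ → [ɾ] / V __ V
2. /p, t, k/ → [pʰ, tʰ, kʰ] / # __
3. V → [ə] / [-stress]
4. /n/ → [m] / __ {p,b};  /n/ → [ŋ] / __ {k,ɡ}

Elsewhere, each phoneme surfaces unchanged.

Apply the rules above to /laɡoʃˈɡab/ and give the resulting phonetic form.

/l/ — not in any rule's target class → [l].
/a/ meets the environment for rule 3 (in an unstressed syllable) → [ə].
/ɡ/ (between /a/ and /o/) is unaffected → [ɡ].
/o/ — between /ɡ/ and /ʃ/, in an unstressed syllable — surfaces as [ə] (rule 3).
/ʃ/ (between /o/ and /ɡ/): no rule targets it → [ʃ].
/ɡ/ (between /ʃ/ and /a/): no rule targets it → [ɡ].
/a/ (between /ɡ/ and /b/) is in the target of rule 3 but the environment (in an unstressed syllable) is not met → [a].
/b/ (word-final) is unaffected → [b].

[ləɡəʃˈɡab]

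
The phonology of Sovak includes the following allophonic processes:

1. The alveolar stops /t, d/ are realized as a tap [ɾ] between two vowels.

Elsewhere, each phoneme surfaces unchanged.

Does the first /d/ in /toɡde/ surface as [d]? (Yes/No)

/d/ (between /ɡ/ and /e/) fails the environment for rule 1, so it stays [d].
The actual realization is [d], which matches [d].

Yes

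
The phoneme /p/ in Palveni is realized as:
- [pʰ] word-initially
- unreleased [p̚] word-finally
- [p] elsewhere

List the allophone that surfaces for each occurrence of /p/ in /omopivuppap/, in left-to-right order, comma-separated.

Occurrence 1 (position 4): no conditioning environment matches → elsewhere allophone [p].
Occurrence 2 (position 8): no conditioning environment matches → elsewhere allophone [p].
Occurrence 3 (position 9): no conditioning environment matches → elsewhere allophone [p].
Occurrence 4 (position 11): word-finally → [p̚].

[p], [p], [p], [p̚]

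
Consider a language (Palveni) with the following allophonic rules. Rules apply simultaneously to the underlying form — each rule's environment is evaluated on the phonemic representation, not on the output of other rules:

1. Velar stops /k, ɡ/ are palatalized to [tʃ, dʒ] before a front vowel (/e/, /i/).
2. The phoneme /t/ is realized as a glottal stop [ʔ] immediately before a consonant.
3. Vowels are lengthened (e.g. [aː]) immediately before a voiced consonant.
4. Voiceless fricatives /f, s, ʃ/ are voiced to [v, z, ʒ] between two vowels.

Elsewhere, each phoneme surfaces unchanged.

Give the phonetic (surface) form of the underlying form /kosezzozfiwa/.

[kozeːzzoːzfiːwa]

/k/ (word-initial) fails the environment for rule 1, so it stays [k].
/o/ — between /k/ and /s/; rule 3 does not apply here → [o].
/s/ — between /o/ and /e/, between two vowels — surfaces as [z] (rule 4).
/e/ — between /s/ and /z/, before a voiced consonant — surfaces as [eː] (rule 3).
/z/ stays [z].
/z/ stays [z].
Rule 3 applies to /o/ (between /z/ and /z/: before a voiced consonant) → [oː].
/z/ — not in any rule's target class → [z].
/f/ (between /z/ and /i/) is in the target of rule 4 but the environment (between two vowels) is not met → [f].
Rule 3 applies to /i/ (between /f/ and /w/: before a voiced consonant) → [iː].
/w/ stays [w].
/a/ (word-final): rule 3 targets it, but not before a voiced consonant → unchanged [a].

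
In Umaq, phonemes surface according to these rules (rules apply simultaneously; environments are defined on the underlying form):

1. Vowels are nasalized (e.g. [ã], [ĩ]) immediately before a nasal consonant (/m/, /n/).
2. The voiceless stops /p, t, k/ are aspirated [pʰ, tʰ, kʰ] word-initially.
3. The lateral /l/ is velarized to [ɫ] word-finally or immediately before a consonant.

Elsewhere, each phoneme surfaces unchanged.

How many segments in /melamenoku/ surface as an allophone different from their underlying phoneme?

Segments that undergo a rule: /a/ → [ã] (rule 1); /e/ → [ẽ] (rule 1).
All other segments surface unchanged.

2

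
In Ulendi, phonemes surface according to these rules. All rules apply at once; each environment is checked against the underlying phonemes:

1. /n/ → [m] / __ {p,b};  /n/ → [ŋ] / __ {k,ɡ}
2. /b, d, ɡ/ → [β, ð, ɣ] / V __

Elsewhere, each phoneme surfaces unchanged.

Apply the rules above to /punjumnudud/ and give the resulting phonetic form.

[punjumnuðuð]

/p/ (word-initial): no rule targets it → [p].
/u/ — not in any rule's target class → [u].
/n/ (between /u/ and /j/) is in the target of rule 1 but the environment (before a labial or velar stop) is not met → [n].
/j/ (between /n/ and /u/) is unaffected → [j].
/u/ stays [u].
/m/ (between /u/ and /n/) is unaffected → [m].
/n/ (between /m/ and /u/) is in the target of rule 1 but the environment (before a labial or velar stop) is not met → [n].
/u/ — not in any rule's target class → [u].
Rule 2 applies to /d/ (between /u/ and /u/: immediately after a vowel) → [ð].
/u/ — not in any rule's target class → [u].
/d/ meets the environment for rule 2 (immediately after a vowel) → [ð].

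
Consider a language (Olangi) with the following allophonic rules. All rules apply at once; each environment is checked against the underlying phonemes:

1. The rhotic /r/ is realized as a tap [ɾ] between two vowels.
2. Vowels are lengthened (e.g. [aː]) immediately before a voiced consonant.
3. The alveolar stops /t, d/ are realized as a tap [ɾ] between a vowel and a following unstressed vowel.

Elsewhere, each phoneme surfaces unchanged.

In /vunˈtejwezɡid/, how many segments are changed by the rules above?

4

Segments that undergo a rule: /u/ → [uː] (rule 2); /e/ → [eː] (rule 2); /e/ → [eː] (rule 2); /i/ → [iː] (rule 2).
All other segments surface unchanged.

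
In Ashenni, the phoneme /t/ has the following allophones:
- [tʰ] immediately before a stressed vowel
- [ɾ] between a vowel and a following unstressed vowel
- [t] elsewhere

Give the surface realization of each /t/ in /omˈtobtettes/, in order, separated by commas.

Occurrence 1 (position 3): immediately before a stressed vowel → [tʰ].
Occurrence 2 (position 6): no conditioning environment matches → elsewhere allophone [t].
Occurrence 3 (position 8): no conditioning environment matches → elsewhere allophone [t].
Occurrence 4 (position 9): no conditioning environment matches → elsewhere allophone [t].

[tʰ], [t], [t], [t]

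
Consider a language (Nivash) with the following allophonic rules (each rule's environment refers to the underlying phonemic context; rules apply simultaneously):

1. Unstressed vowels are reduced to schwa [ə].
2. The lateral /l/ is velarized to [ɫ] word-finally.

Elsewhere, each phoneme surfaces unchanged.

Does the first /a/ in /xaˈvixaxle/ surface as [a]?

No

/a/ (between /x/ and /v/) occurs in an unstressed syllable → [ə] by rule 1.
The actual realization is [ə], not [a].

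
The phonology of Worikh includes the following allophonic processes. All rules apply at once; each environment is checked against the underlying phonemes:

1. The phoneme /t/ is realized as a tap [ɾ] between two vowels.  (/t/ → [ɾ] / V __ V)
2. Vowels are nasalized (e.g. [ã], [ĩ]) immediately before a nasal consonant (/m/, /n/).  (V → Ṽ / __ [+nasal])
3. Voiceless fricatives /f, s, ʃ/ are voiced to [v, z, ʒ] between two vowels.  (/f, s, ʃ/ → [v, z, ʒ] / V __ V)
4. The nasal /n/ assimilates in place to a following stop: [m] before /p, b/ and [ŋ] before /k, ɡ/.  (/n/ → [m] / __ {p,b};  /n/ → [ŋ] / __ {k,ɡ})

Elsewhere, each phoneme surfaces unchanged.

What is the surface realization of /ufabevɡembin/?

/u/ (word-initial) is in the target of rule 2 but the environment (before a nasal consonant) is not met → [u].
Rule 3 applies to /f/ (between /u/ and /a/: between two vowels) → [v].
/a/ — between /f/ and /b/; rule 2 does not apply here → [a].
/e/ (between /b/ and /v/) fails the environment for rule 2, so it stays [e].
/e/ (between /ɡ/ and /m/) occurs before a nasal consonant → [ẽ] by rule 2.
/i/ (between /b/ and /n/) occurs before a nasal consonant → [ĩ] by rule 2.
/n/ (word-final): rule 4 targets it, but not before a labial or velar stop → unchanged [n].

[uvabevɡẽmbĩn]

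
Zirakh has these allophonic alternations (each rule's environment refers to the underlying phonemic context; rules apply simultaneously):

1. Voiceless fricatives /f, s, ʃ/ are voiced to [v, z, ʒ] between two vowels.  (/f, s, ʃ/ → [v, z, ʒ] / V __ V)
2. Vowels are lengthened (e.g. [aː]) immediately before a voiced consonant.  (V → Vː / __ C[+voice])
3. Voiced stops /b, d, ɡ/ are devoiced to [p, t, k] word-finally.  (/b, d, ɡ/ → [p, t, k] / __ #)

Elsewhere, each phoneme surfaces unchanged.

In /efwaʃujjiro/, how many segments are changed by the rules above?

3

Segments that undergo a rule: /ʃ/ → [ʒ] (rule 1); /u/ → [uː] (rule 2); /i/ → [iː] (rule 2).
All other segments surface unchanged.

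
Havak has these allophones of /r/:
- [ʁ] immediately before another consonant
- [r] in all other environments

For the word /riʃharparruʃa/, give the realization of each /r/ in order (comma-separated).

[r], [ʁ], [ʁ], [r]

Occurrence 1 (position 1): no conditioning environment matches → elsewhere allophone [r].
Occurrence 2 (position 6): immediately before another consonant → [ʁ].
Occurrence 3 (position 9): immediately before another consonant → [ʁ].
Occurrence 4 (position 10): no conditioning environment matches → elsewhere allophone [r].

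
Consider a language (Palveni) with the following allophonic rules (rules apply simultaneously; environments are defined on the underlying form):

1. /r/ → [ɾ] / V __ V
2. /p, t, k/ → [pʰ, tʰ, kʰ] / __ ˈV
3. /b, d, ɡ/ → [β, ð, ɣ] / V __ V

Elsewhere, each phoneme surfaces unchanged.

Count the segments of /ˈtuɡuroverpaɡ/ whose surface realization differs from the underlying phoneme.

3

Segments that undergo a rule: /t/ → [tʰ] (rule 2); /ɡ/ → [ɣ] (rule 3); /r/ → [ɾ] (rule 1).
All other segments surface unchanged.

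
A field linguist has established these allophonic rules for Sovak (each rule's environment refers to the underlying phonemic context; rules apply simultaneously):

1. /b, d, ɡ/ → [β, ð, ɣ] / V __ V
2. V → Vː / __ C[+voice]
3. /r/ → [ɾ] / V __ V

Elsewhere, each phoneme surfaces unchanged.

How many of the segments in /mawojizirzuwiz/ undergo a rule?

6

Segments that undergo a rule: /a/ → [aː] (rule 2); /o/ → [oː] (rule 2); /i/ → [iː] (rule 2); /i/ → [iː] (rule 2); /u/ → [uː] (rule 2); /i/ → [iː] (rule 2).
All other segments surface unchanged.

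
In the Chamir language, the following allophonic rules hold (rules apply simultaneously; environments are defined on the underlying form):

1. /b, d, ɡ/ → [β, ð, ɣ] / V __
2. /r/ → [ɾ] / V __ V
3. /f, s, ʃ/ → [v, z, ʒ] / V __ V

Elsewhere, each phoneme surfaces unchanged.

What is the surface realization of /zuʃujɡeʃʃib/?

[zuʒujɡeʃʃiβ]

/ʃ/ (between /u/ and /u/) occurs between two vowels → [ʒ] by rule 3.
/ɡ/ (between /j/ and /e/) is in the target of rule 1 but the environment (immediately after a vowel) is not met → [ɡ].
/ʃ/ (between /e/ and /ʃ/) fails the environment for rule 3, so it stays [ʃ].
/ʃ/ (between /ʃ/ and /i/) is in the target of rule 3 but the environment (between two vowels) is not met → [ʃ].
/b/ meets the environment for rule 1 (immediately after a vowel) → [β].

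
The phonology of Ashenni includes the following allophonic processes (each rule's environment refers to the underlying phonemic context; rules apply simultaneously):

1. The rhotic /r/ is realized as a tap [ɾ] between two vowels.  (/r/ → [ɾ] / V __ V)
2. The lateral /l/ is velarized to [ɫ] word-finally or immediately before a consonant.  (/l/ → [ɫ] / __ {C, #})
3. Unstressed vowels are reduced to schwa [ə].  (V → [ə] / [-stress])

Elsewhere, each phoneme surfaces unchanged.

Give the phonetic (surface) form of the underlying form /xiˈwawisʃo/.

/i/ (between /x/ and /w/): in an unstressed syllable, so rule 3 applies → [ə].
/a/ (between /w/ and /w/) fails the environment for rule 3, so it stays [a].
/i/ — between /w/ and /s/, in an unstressed syllable — surfaces as [ə] (rule 3).
/o/ meets the environment for rule 3 (in an unstressed syllable) → [ə].

[xəˈwawəsʃə]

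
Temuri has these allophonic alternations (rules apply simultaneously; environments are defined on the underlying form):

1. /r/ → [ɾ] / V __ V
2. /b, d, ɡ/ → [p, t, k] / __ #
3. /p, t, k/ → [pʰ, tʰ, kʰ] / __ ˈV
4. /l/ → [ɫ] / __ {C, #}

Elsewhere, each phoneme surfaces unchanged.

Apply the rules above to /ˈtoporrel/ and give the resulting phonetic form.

[ˈtʰoporreɫ]

/t/ meets the environment for rule 3 (immediately before a stressed vowel) → [tʰ].
/o/ (between /t/ and /p/) is unaffected → [o].
/p/ (between /o/ and /o/) fails the environment for rule 3, so it stays [p].
/o/ (between /p/ and /r/) is unaffected → [o].
/r/ — between /o/ and /r/; rule 1 does not apply here → [r].
/r/ — between /r/ and /e/; rule 1 does not apply here → [r].
/e/ stays [e].
/l/ — word-final, word-finally or immediately before a consonant — surfaces as [ɫ] (rule 4).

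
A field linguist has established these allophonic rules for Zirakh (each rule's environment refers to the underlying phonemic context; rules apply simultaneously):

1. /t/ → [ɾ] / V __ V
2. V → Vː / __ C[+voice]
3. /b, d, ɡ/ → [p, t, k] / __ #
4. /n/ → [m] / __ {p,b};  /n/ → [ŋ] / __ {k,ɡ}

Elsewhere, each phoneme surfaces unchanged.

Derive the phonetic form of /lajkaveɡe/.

[laːjkaːveːɡe]

/l/ — not in any rule's target class → [l].
/a/ (between /l/ and /j/) occurs before a voiced consonant → [aː] by rule 2.
/j/ (between /a/ and /k/) is unaffected → [j].
/k/ (between /j/ and /a/): no rule targets it → [k].
Rule 2 applies to /a/ (between /k/ and /v/: before a voiced consonant) → [aː].
/v/ stays [v].
/e/ (between /v/ and /ɡ/) occurs before a voiced consonant → [eː] by rule 2.
/ɡ/ (between /e/ and /e/): rule 3 targets it, but not word-finally → unchanged [ɡ].
/e/ (word-final) is in the target of rule 2 but the environment (before a voiced consonant) is not met → [e].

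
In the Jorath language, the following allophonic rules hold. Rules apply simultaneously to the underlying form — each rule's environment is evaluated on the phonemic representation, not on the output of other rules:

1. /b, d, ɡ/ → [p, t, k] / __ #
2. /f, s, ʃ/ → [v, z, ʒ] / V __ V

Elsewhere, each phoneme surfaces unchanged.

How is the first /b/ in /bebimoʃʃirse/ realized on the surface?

/b/ (word-initial): rule 1 targets it, but not word-finally → unchanged [b].

[b]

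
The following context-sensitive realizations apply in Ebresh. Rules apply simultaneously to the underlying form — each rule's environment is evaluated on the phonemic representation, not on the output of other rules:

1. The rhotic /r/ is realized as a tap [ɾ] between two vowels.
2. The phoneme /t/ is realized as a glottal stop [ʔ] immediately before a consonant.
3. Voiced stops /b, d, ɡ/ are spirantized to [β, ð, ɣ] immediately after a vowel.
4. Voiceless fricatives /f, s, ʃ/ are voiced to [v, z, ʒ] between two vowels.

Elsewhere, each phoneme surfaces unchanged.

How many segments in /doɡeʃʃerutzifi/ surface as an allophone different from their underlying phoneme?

Segments that undergo a rule: /ɡ/ → [ɣ] (rule 3); /r/ → [ɾ] (rule 1); /t/ → [ʔ] (rule 2); /f/ → [v] (rule 4).
All other segments surface unchanged.

4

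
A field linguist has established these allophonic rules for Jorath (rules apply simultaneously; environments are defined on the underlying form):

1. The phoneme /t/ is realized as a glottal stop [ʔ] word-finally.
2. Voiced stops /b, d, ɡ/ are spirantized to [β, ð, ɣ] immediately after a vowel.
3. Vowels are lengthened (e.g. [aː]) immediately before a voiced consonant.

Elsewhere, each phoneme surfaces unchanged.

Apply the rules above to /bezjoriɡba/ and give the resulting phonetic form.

/b/ (word-initial) fails the environment for rule 2, so it stays [b].
/e/ (between /b/ and /z/): before a voiced consonant, so rule 3 applies → [eː].
/z/ — not in any rule's target class → [z].
/j/ stays [j].
/o/ — between /j/ and /r/, before a voiced consonant — surfaces as [oː] (rule 3).
/r/ stays [r].
/i/ meets the environment for rule 3 (before a voiced consonant) → [iː].
/ɡ/ — between /i/ and /b/, immediately after a vowel — surfaces as [ɣ] (rule 2).
/b/ — between /ɡ/ and /a/; rule 2 does not apply here → [b].
/a/ (word-final): rule 3 targets it, but not before a voiced consonant → unchanged [a].

[beːzjoːriːɣba]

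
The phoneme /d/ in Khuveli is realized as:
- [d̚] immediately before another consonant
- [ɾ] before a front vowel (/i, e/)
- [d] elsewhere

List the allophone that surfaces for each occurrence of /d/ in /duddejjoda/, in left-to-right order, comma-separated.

Occurrence 1 (position 1): no conditioning environment matches → elsewhere allophone [d].
Occurrence 2 (position 3): immediately before another consonant → [d̚].
Occurrence 3 (position 4): before a front vowel (/i, e/) → [ɾ].
Occurrence 4 (position 9): no conditioning environment matches → elsewhere allophone [d].

[d], [d̚], [ɾ], [d]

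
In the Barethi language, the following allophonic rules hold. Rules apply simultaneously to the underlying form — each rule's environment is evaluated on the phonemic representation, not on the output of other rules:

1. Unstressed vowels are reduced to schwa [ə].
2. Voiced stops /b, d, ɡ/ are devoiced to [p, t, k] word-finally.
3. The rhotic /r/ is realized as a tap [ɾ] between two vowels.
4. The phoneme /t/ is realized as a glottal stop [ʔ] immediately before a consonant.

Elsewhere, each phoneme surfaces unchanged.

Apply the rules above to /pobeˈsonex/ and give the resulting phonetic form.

/p/ — not in any rule's target class → [p].
/o/ (between /p/ and /b/): in an unstressed syllable, so rule 1 applies → [ə].
/b/ (between /o/ and /e/) fails the environment for rule 2, so it stays [b].
/e/ (between /b/ and /s/): in an unstressed syllable, so rule 1 applies → [ə].
/s/ stays [s].
/o/ (between /s/ and /n/): rule 1 targets it, but not in an unstressed syllable → unchanged [o].
/n/ stays [n].
/e/ (between /n/ and /x/) occurs in an unstressed syllable → [ə] by rule 1.
/x/ — not in any rule's target class → [x].

[pəbəˈsonəx]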